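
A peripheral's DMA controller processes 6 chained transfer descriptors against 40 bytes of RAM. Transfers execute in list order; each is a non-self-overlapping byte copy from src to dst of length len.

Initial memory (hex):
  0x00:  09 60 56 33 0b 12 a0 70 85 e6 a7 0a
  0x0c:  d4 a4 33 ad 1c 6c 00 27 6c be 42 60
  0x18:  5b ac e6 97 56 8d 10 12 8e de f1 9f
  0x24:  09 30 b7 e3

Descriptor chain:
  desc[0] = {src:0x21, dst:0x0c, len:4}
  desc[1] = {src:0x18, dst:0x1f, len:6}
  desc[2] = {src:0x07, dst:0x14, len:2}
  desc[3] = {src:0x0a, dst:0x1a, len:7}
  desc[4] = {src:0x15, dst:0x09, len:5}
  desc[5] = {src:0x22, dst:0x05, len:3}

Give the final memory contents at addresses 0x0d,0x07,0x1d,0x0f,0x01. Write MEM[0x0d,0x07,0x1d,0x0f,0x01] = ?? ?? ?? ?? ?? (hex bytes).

MEM[0x0d,0x07,0x1d,0x0f,0x01] = ac 8d f1 09 60

D0: mem[0x0c..0x0f] <- [de f1 9f 09]
D1: mem[0x1f..0x24] <- [5b ac e6 97 56 8d]
D2: mem[0x14..0x15] <- [70 85]
D3: mem[0x1a..0x20] <- [a7 0a de f1 9f 09 1c]
D4: mem[0x09..0x0d] <- [85 42 60 5b ac]
D5: mem[0x05..0x07] <- [97 56 8d]
query mem[0x0d]=0xac, mem[0x07]=0x8d, mem[0x1d]=0xf1, mem[0x0f]=0x09, mem[0x01]=0x60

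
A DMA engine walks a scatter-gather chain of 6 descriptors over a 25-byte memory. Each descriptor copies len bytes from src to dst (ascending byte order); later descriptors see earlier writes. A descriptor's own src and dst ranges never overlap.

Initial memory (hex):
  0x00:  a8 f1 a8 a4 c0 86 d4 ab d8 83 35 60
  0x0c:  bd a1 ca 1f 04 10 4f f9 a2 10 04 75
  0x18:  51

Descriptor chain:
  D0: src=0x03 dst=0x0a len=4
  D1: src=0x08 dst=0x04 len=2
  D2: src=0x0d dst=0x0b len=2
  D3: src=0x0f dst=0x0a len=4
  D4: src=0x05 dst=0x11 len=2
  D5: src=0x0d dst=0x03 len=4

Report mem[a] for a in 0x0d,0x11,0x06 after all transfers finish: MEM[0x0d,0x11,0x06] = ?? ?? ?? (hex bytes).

D0: mem[0x0a..0x0d] <- [a4 c0 86 d4]
D1: mem[0x04..0x05] <- [d8 83]
D2: mem[0x0b..0x0c] <- [d4 ca]
D3: mem[0x0a..0x0d] <- [1f 04 10 4f]
D4: mem[0x11..0x12] <- [83 d4]
D5: mem[0x03..0x06] <- [4f ca 1f 04]
query mem[0x0d]=0x4f, mem[0x11]=0x83, mem[0x06]=0x04

MEM[0x0d,0x11,0x06] = 4f 83 04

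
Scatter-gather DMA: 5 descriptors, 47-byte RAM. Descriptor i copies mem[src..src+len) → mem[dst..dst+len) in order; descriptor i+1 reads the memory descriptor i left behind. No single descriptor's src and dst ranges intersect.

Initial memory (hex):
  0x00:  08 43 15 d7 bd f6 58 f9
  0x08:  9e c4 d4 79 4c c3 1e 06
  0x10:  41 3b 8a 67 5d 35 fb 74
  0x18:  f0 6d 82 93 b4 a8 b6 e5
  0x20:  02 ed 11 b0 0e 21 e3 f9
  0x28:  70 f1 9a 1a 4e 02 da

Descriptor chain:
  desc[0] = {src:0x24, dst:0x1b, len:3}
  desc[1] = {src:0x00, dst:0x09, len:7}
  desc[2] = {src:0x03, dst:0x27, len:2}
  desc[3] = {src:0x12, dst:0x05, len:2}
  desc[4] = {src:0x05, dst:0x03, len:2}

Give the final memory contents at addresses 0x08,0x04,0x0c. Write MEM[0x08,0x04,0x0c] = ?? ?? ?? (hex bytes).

[0] 0x24->0x1b len=3 : 0e 21 e3
[1] 0x00->0x09 len=7 : 08 43 15 d7 bd f6 58
[2] 0x03->0x27 len=2 : d7 bd
[3] 0x12->0x05 len=2 : 8a 67
[4] 0x05->0x03 len=2 : 8a 67
query mem[0x08]=0x9e, mem[0x04]=0x67, mem[0x0c]=0xd7

MEM[0x08,0x04,0x0c] = 9e 67 d7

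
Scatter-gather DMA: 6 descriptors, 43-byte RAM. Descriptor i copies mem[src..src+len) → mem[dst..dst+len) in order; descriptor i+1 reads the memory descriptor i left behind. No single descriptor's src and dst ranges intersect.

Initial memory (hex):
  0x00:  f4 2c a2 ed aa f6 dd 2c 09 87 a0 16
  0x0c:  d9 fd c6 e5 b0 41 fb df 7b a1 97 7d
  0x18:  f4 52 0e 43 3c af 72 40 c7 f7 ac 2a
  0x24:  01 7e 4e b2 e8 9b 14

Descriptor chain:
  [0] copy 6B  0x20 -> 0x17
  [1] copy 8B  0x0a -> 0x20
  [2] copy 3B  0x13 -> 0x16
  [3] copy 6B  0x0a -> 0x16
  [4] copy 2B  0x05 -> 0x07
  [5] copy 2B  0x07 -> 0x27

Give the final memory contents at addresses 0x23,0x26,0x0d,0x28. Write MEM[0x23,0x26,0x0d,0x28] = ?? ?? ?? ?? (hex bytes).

MEM[0x23,0x26,0x0d,0x28] = fd b0 fd dd

  after D0: wrote 6B at 0x17 = c7f7ac2a017e
  after D1: wrote 8B at 0x20 = a016d9fdc6e5b041
  after D2: wrote 3B at 0x16 = df7ba1
  after D3: wrote 6B at 0x16 = a016d9fdc6e5
  after D4: wrote 2B at 0x07 = f6dd
  after D5: wrote 2B at 0x27 = f6dd
query mem[0x23]=0xfd, mem[0x26]=0xb0, mem[0x0d]=0xfd, mem[0x28]=0xdd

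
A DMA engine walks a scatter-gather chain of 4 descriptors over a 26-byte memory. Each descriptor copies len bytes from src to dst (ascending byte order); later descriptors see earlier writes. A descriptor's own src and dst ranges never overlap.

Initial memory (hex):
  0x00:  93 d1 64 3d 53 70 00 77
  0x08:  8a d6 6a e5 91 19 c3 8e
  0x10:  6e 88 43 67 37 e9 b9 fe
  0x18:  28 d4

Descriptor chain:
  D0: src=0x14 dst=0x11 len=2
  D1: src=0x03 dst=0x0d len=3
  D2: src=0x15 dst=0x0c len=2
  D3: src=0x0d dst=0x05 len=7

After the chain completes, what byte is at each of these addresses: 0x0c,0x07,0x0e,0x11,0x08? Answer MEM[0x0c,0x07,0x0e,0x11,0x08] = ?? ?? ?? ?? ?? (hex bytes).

MEM[0x0c,0x07,0x0e,0x11,0x08] = e9 70 53 37 6e

#0 dst[0x11+2] := {0x37,0xe9}
#1 dst[0x0d+3] := {0x3d,0x53,0x70}
#2 dst[0x0c+2] := {0xe9,0xb9}
#3 dst[0x05+7] := {0xb9,0x53,0x70,0x6e,0x37,0xe9,0x67}
query mem[0x0c]=0xe9, mem[0x07]=0x70, mem[0x0e]=0x53, mem[0x11]=0x37, mem[0x08]=0x6e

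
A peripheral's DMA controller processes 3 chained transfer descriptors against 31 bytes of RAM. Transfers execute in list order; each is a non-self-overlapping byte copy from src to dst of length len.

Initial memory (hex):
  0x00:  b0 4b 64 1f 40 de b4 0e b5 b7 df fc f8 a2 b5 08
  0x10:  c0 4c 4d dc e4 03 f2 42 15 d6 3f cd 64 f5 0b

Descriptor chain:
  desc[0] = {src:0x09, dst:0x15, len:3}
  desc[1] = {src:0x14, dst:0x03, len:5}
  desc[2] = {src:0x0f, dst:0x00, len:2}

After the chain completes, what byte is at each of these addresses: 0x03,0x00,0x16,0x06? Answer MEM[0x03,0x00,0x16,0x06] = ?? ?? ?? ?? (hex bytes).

MEM[0x03,0x00,0x16,0x06] = e4 08 df fc

[0] 0x09->0x15 len=3 : b7 df fc
[1] 0x14->0x03 len=5 : e4 b7 df fc 15
[2] 0x0f->0x00 len=2 : 08 c0
query mem[0x03]=0xe4, mem[0x00]=0x08, mem[0x16]=0xdf, mem[0x06]=0xfc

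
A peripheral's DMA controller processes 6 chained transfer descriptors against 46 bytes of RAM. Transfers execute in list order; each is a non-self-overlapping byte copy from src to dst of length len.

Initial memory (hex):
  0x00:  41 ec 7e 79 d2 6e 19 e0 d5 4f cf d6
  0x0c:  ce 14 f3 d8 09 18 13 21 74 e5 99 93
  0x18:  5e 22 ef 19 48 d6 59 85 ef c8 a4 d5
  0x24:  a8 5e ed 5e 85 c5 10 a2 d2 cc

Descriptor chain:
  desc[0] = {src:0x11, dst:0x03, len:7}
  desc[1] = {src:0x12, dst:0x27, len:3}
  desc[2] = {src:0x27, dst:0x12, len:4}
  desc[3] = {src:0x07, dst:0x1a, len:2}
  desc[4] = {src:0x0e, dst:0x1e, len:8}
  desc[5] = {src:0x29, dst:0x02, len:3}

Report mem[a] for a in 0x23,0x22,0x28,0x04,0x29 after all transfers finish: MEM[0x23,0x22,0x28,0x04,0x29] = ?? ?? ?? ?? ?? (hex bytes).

  after D0: wrote 7B at 0x03 = 18132174e59993
  after D1: wrote 3B at 0x27 = 132174
  after D2: wrote 4B at 0x12 = 13217410
  after D3: wrote 2B at 0x1a = e599
  after D4: wrote 8B at 0x1e = f3d8091813217410
  after D5: wrote 3B at 0x02 = 7410a2
query mem[0x23]=0x21, mem[0x22]=0x13, mem[0x28]=0x21, mem[0x04]=0xa2, mem[0x29]=0x74

MEM[0x23,0x22,0x28,0x04,0x29] = 21 13 21 a2 74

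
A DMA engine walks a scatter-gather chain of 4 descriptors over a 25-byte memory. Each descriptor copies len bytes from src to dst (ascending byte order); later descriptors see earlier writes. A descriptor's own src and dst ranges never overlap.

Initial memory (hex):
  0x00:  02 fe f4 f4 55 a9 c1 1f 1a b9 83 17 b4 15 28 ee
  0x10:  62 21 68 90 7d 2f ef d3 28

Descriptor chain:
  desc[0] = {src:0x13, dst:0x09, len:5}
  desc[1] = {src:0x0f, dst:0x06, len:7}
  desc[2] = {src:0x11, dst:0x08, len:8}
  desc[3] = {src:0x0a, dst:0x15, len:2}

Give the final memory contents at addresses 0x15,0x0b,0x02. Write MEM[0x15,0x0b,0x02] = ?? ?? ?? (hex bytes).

D0: mem[0x09..0x0d] <- [90 7d 2f ef d3]
D1: mem[0x06..0x0c] <- [ee 62 21 68 90 7d 2f]
D2: mem[0x08..0x0f] <- [21 68 90 7d 2f ef d3 28]
D3: mem[0x15..0x16] <- [90 7d]
query mem[0x15]=0x90, mem[0x0b]=0x7d, mem[0x02]=0xf4

MEM[0x15,0x0b,0x02] = 90 7d f4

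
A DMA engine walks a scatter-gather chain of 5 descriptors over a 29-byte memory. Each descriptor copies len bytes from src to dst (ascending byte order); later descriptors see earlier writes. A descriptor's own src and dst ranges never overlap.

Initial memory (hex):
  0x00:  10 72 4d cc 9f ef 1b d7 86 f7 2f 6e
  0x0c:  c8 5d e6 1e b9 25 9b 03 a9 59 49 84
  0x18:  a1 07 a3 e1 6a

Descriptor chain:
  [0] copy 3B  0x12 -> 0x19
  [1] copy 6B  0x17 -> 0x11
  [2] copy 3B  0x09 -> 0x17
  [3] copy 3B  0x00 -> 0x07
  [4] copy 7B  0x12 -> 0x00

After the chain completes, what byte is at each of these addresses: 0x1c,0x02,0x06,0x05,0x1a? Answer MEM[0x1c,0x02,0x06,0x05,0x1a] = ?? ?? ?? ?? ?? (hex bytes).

MEM[0x1c,0x02,0x06,0x05,0x1a] = 6a 03 2f f7 03

#0 dst[0x19+3] := {0x9b,0x03,0xa9}
#1 dst[0x11+6] := {0x84,0xa1,0x9b,0x03,0xa9,0x6a}
#2 dst[0x17+3] := {0xf7,0x2f,0x6e}
#3 dst[0x07+3] := {0x10,0x72,0x4d}
#4 dst[0x00+7] := {0xa1,0x9b,0x03,0xa9,0x6a,0xf7,0x2f}
query mem[0x1c]=0x6a, mem[0x02]=0x03, mem[0x06]=0x2f, mem[0x05]=0xf7, mem[0x1a]=0x03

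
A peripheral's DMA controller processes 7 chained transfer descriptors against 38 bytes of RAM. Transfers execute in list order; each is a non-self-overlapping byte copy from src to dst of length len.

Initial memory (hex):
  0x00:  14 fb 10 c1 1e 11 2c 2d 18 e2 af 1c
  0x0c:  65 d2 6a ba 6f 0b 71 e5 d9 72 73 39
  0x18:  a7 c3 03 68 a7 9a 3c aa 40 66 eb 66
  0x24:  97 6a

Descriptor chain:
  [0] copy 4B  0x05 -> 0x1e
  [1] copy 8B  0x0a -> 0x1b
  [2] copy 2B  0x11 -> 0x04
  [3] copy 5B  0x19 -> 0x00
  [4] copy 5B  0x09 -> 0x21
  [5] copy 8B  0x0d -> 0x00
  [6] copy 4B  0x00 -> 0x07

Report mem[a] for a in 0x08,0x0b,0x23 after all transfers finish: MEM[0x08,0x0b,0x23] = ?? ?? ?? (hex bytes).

MEM[0x08,0x0b,0x23] = 6a 1c 1c

#0 dst[0x1e+4] := {0x11,0x2c,0x2d,0x18}
#1 dst[0x1b+8] := {0xaf,0x1c,0x65,0xd2,0x6a,0xba,0x6f,0x0b}
#2 dst[0x04+2] := {0x0b,0x71}
#3 dst[0x00+5] := {0xc3,0x03,0xaf,0x1c,0x65}
#4 dst[0x21+5] := {0xe2,0xaf,0x1c,0x65,0xd2}
#5 dst[0x00+8] := {0xd2,0x6a,0xba,0x6f,0x0b,0x71,0xe5,0xd9}
#6 dst[0x07+4] := {0xd2,0x6a,0xba,0x6f}
query mem[0x08]=0x6a, mem[0x0b]=0x1c, mem[0x23]=0x1c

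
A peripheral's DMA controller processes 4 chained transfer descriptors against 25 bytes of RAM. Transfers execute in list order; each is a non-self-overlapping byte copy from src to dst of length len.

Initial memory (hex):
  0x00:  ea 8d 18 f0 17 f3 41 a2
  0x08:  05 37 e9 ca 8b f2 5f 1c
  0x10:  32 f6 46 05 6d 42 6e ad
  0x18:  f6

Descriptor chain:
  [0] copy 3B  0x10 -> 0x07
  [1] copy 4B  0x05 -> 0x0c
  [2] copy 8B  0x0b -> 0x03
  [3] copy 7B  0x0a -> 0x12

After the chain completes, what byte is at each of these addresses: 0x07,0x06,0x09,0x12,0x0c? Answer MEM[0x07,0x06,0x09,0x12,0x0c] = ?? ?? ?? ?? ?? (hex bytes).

  after D0: wrote 3B at 0x07 = 32f646
  after D1: wrote 4B at 0x0c = f34132f6
  after D2: wrote 8B at 0x03 = caf34132f632f646
  after D3: wrote 7B at 0x12 = 46caf34132f632
query mem[0x07]=0xf6, mem[0x06]=0x32, mem[0x09]=0xf6, mem[0x12]=0x46, mem[0x0c]=0xf3

MEM[0x07,0x06,0x09,0x12,0x0c] = f6 32 f6 46 f3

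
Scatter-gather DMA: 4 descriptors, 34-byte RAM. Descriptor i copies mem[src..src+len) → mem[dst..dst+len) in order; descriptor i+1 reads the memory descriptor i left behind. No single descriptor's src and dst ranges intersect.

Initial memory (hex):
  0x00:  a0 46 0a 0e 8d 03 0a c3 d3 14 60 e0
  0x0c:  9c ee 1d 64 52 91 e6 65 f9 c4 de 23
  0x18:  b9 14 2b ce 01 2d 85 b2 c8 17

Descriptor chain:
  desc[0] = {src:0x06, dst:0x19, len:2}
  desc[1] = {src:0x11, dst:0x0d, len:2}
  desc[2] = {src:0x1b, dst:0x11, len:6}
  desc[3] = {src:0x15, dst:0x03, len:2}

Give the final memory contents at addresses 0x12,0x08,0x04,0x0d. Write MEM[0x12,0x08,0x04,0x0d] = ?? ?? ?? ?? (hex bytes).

  after D0: wrote 2B at 0x19 = 0ac3
  after D1: wrote 2B at 0x0d = 91e6
  after D2: wrote 6B at 0x11 = ce012d85b2c8
  after D3: wrote 2B at 0x03 = b2c8
query mem[0x12]=0x01, mem[0x08]=0xd3, mem[0x04]=0xc8, mem[0x0d]=0x91

MEM[0x12,0x08,0x04,0x0d] = 01 d3 c8 91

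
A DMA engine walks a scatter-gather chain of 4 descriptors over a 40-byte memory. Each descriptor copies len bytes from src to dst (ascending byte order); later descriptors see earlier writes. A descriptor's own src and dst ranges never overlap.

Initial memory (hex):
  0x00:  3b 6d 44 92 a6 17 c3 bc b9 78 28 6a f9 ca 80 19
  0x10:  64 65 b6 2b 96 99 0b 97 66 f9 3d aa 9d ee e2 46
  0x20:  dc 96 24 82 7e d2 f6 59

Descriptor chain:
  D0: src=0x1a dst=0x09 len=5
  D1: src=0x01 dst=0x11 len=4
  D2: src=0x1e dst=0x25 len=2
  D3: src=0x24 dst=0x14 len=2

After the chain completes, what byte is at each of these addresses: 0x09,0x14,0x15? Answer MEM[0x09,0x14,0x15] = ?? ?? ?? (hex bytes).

MEM[0x09,0x14,0x15] = 3d 7e e2

D0: mem[0x09..0x0d] <- [3d aa 9d ee e2]
D1: mem[0x11..0x14] <- [6d 44 92 a6]
D2: mem[0x25..0x26] <- [e2 46]
D3: mem[0x14..0x15] <- [7e e2]
query mem[0x09]=0x3d, mem[0x14]=0x7e, mem[0x15]=0xe2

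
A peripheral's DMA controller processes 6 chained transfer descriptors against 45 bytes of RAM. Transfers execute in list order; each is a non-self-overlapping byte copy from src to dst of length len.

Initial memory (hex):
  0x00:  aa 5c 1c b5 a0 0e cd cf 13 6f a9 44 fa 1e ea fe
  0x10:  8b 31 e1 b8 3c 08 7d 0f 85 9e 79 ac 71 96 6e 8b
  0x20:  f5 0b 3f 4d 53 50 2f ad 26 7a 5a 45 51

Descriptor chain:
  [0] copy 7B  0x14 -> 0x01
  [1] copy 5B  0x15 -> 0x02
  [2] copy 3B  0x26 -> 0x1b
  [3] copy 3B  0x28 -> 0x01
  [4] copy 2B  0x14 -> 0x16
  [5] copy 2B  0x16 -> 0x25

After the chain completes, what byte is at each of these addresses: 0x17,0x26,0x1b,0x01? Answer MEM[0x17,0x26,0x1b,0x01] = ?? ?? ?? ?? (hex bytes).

MEM[0x17,0x26,0x1b,0x01] = 08 08 2f 26

D0: mem[0x01..0x07] <- [3c 08 7d 0f 85 9e 79]
D1: mem[0x02..0x06] <- [08 7d 0f 85 9e]
D2: mem[0x1b..0x1d] <- [2f ad 26]
D3: mem[0x01..0x03] <- [26 7a 5a]
D4: mem[0x16..0x17] <- [3c 08]
D5: mem[0x25..0x26] <- [3c 08]
query mem[0x17]=0x08, mem[0x26]=0x08, mem[0x1b]=0x2f, mem[0x01]=0x26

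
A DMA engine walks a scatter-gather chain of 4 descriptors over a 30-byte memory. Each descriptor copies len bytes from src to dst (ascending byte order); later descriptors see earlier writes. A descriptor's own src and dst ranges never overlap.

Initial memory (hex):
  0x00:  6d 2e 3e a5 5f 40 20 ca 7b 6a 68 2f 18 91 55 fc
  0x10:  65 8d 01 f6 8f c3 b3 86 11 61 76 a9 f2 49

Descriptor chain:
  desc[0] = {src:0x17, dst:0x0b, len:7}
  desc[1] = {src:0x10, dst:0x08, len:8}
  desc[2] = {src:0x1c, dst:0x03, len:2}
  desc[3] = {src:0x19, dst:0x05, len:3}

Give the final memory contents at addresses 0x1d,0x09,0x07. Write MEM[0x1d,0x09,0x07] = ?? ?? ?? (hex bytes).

[0] 0x17->0x0b len=7 : 86 11 61 76 a9 f2 49
[1] 0x10->0x08 len=8 : f2 49 01 f6 8f c3 b3 86
[2] 0x1c->0x03 len=2 : f2 49
[3] 0x19->0x05 len=3 : 61 76 a9
query mem[0x1d]=0x49, mem[0x09]=0x49, mem[0x07]=0xa9

MEM[0x1d,0x09,0x07] = 49 49 a9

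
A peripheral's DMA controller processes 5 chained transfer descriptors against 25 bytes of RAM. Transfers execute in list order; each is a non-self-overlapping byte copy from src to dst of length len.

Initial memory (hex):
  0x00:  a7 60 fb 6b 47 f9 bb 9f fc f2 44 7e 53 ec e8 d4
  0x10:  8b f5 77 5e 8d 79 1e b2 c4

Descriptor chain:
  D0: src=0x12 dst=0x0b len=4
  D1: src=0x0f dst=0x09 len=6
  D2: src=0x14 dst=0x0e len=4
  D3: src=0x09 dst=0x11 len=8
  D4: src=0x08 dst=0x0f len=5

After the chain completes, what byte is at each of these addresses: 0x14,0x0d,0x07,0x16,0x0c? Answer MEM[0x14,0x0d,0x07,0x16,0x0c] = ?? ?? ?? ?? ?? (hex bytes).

#0 dst[0x0b+4] := {0x77,0x5e,0x8d,0x79}
#1 dst[0x09+6] := {0xd4,0x8b,0xf5,0x77,0x5e,0x8d}
#2 dst[0x0e+4] := {0x8d,0x79,0x1e,0xb2}
#3 dst[0x11+8] := {0xd4,0x8b,0xf5,0x77,0x5e,0x8d,0x79,0x1e}
#4 dst[0x0f+5] := {0xfc,0xd4,0x8b,0xf5,0x77}
query mem[0x14]=0x77, mem[0x0d]=0x5e, mem[0x07]=0x9f, mem[0x16]=0x8d, mem[0x0c]=0x77

MEM[0x14,0x0d,0x07,0x16,0x0c] = 77 5e 9f 8d 77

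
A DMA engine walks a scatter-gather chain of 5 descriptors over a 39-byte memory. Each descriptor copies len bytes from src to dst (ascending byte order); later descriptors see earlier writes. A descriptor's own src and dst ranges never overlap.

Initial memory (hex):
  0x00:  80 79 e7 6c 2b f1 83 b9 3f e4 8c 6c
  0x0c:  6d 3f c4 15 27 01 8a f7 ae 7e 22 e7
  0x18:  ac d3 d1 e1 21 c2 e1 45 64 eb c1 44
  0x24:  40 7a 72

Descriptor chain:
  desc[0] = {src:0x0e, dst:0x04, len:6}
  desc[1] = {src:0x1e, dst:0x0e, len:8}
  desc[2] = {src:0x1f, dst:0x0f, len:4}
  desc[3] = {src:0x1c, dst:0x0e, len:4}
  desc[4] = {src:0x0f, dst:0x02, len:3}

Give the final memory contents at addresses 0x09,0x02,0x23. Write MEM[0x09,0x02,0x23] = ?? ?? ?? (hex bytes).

  after D0: wrote 6B at 0x04 = c41527018af7
  after D1: wrote 8B at 0x0e = e14564ebc144407a
  after D2: wrote 4B at 0x0f = 4564ebc1
  after D3: wrote 4B at 0x0e = 21c2e145
  after D4: wrote 3B at 0x02 = c2e145
query mem[0x09]=0xf7, mem[0x02]=0xc2, mem[0x23]=0x44

MEM[0x09,0x02,0x23] = f7 c2 44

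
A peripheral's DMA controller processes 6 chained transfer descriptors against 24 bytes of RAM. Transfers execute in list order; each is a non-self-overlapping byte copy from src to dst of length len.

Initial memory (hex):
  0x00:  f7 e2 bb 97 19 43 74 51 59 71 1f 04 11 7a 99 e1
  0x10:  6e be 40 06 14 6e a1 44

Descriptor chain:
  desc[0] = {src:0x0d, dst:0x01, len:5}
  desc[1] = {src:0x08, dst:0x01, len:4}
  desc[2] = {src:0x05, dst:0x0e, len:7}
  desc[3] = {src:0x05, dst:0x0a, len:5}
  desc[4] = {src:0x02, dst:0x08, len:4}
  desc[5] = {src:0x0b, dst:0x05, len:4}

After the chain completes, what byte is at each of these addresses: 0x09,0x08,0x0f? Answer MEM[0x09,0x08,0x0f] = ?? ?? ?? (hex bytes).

MEM[0x09,0x08,0x0f] = 1f 71 74

  after D0: wrote 5B at 0x01 = 7a99e16ebe
  after D1: wrote 4B at 0x01 = 59711f04
  after D2: wrote 7B at 0x0e = be745159711f04
  after D3: wrote 5B at 0x0a = be74515971
  after D4: wrote 4B at 0x08 = 711f04be
  after D5: wrote 4B at 0x05 = be515971
query mem[0x09]=0x1f, mem[0x08]=0x71, mem[0x0f]=0x74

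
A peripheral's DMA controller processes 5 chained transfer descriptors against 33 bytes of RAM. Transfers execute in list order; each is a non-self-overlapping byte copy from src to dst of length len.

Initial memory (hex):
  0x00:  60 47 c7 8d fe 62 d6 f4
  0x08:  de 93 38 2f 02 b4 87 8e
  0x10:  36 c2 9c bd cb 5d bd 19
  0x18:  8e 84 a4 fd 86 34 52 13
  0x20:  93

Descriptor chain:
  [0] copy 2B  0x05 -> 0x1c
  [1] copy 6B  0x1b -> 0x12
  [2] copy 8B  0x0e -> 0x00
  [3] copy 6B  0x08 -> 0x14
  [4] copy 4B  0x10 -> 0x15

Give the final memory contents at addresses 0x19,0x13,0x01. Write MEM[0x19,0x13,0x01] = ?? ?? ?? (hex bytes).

MEM[0x19,0x13,0x01] = b4 62 8e

#0 dst[0x1c+2] := {0x62,0xd6}
#1 dst[0x12+6] := {0xfd,0x62,0xd6,0x52,0x13,0x93}
#2 dst[0x00+8] := {0x87,0x8e,0x36,0xc2,0xfd,0x62,0xd6,0x52}
#3 dst[0x14+6] := {0xde,0x93,0x38,0x2f,0x02,0xb4}
#4 dst[0x15+4] := {0x36,0xc2,0xfd,0x62}
query mem[0x19]=0xb4, mem[0x13]=0x62, mem[0x01]=0x8e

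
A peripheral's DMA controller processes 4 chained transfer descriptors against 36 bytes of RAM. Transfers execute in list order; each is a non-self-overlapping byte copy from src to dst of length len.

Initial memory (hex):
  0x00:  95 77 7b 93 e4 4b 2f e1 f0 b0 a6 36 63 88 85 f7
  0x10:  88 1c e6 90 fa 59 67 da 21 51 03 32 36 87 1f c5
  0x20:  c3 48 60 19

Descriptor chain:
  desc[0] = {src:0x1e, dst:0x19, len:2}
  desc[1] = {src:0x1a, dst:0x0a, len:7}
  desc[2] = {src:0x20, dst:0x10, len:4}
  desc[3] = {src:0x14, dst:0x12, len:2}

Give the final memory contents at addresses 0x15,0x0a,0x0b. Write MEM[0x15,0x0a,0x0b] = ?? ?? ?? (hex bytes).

MEM[0x15,0x0a,0x0b] = 59 c5 32

#0 dst[0x19+2] := {0x1f,0xc5}
#1 dst[0x0a+7] := {0xc5,0x32,0x36,0x87,0x1f,0xc5,0xc3}
#2 dst[0x10+4] := {0xc3,0x48,0x60,0x19}
#3 dst[0x12+2] := {0xfa,0x59}
query mem[0x15]=0x59, mem[0x0a]=0xc5, mem[0x0b]=0x32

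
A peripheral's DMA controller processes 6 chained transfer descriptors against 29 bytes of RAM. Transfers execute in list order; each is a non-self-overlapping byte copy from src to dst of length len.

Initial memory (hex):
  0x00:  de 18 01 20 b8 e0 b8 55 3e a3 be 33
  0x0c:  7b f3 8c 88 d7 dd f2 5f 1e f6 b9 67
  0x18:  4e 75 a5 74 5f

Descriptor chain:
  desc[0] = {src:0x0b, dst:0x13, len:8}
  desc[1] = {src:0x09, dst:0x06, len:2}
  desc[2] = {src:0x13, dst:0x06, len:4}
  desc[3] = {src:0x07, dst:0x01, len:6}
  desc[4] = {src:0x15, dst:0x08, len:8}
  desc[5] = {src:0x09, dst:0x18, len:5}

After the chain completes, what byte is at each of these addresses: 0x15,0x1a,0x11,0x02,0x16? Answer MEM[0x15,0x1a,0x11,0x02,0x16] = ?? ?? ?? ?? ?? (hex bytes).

MEM[0x15,0x1a,0x11,0x02,0x16] = f3 d7 dd f3 8c

  after D0: wrote 8B at 0x13 = 337bf38c88d7ddf2
  after D1: wrote 2B at 0x06 = a3be
  after D2: wrote 4B at 0x06 = 337bf38c
  after D3: wrote 6B at 0x01 = 7bf38cbe337b
  after D4: wrote 8B at 0x08 = f38c88d7ddf2745f
  after D5: wrote 5B at 0x18 = 8c88d7ddf2
query mem[0x15]=0xf3, mem[0x1a]=0xd7, mem[0x11]=0xdd, mem[0x02]=0xf3, mem[0x16]=0x8c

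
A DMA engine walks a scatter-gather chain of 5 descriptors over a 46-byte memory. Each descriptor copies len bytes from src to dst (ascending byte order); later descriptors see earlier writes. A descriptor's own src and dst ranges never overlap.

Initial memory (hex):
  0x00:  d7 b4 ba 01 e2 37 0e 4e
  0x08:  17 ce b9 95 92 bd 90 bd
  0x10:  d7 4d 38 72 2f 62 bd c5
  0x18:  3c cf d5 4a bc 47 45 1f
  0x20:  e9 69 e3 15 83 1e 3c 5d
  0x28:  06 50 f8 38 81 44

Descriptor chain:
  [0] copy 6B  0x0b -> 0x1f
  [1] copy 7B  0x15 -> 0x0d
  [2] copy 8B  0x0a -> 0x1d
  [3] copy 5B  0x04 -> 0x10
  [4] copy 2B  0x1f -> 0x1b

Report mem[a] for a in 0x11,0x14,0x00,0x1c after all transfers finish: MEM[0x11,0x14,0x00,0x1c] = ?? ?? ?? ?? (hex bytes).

MEM[0x11,0x14,0x00,0x1c] = 37 17 d7 62

  after D0: wrote 6B at 0x1f = 9592bd90bdd7
  after D1: wrote 7B at 0x0d = 62bdc53ccfd54a
  after D2: wrote 8B at 0x1d = b9959262bdc53ccf
  after D3: wrote 5B at 0x10 = e2370e4e17
  after D4: wrote 2B at 0x1b = 9262
query mem[0x11]=0x37, mem[0x14]=0x17, mem[0x00]=0xd7, mem[0x1c]=0x62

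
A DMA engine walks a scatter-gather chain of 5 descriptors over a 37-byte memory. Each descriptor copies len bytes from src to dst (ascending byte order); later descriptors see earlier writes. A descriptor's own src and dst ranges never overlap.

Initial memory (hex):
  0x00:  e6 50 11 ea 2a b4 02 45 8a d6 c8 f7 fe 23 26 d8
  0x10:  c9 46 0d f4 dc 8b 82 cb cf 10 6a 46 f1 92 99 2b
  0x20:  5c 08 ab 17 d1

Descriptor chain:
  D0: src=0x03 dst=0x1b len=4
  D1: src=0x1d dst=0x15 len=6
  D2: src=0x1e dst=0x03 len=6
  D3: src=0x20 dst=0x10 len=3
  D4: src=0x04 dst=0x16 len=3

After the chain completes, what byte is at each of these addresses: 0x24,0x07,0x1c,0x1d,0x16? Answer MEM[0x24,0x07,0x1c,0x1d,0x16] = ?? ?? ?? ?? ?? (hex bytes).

D0: mem[0x1b..0x1e] <- [ea 2a b4 02]
D1: mem[0x15..0x1a] <- [b4 02 2b 5c 08 ab]
D2: mem[0x03..0x08] <- [02 2b 5c 08 ab 17]
D3: mem[0x10..0x12] <- [5c 08 ab]
D4: mem[0x16..0x18] <- [2b 5c 08]
query mem[0x24]=0xd1, mem[0x07]=0xab, mem[0x1c]=0x2a, mem[0x1d]=0xb4, mem[0x16]=0x2b

MEM[0x24,0x07,0x1c,0x1d,0x16] = d1 ab 2a b4 2b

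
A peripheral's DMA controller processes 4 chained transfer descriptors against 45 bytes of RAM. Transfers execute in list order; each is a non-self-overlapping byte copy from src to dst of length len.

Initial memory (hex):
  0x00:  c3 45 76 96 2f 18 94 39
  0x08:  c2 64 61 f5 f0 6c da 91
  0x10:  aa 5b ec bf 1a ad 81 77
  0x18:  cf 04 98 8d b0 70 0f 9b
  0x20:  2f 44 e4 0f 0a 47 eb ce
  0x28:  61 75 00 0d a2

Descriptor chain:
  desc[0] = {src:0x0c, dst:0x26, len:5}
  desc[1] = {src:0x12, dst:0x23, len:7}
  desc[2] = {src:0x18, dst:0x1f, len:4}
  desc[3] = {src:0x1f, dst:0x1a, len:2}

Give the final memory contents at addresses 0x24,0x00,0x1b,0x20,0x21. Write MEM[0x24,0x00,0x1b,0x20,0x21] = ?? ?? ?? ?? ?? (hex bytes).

D0: mem[0x26..0x2a] <- [f0 6c da 91 aa]
D1: mem[0x23..0x29] <- [ec bf 1a ad 81 77 cf]
D2: mem[0x1f..0x22] <- [cf 04 98 8d]
D3: mem[0x1a..0x1b] <- [cf 04]
query mem[0x24]=0xbf, mem[0x00]=0xc3, mem[0x1b]=0x04, mem[0x20]=0x04, mem[0x21]=0x98

MEM[0x24,0x00,0x1b,0x20,0x21] = bf c3 04 04 98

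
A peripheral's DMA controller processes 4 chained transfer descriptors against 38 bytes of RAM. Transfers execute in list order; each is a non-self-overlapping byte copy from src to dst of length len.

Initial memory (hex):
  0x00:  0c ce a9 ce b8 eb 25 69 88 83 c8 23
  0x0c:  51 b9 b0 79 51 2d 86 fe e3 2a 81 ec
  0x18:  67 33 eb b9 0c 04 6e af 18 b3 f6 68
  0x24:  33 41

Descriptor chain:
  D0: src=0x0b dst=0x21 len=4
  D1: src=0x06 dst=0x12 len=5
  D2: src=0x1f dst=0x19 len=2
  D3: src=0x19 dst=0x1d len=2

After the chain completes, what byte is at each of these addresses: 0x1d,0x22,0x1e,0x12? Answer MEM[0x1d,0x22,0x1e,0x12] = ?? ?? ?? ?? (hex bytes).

  after D0: wrote 4B at 0x21 = 2351b9b0
  after D1: wrote 5B at 0x12 = 25698883c8
  after D2: wrote 2B at 0x19 = af18
  after D3: wrote 2B at 0x1d = af18
query mem[0x1d]=0xaf, mem[0x22]=0x51, mem[0x1e]=0x18, mem[0x12]=0x25

MEM[0x1d,0x22,0x1e,0x12] = af 51 18 25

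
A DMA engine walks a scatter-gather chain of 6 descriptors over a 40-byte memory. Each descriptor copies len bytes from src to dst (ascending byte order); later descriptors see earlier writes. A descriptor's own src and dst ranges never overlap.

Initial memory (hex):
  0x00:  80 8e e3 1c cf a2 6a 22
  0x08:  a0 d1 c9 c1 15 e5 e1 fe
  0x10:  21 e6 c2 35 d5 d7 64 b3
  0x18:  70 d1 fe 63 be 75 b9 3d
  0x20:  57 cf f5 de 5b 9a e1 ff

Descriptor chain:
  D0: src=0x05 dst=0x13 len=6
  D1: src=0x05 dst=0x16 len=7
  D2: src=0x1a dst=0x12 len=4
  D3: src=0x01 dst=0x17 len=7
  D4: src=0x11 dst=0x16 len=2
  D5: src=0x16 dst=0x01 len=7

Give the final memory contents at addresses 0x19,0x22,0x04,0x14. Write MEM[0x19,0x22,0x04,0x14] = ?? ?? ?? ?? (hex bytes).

MEM[0x19,0x22,0x04,0x14] = 1c f5 1c c1

#0 dst[0x13+6] := {0xa2,0x6a,0x22,0xa0,0xd1,0xc9}
#1 dst[0x16+7] := {0xa2,0x6a,0x22,0xa0,0xd1,0xc9,0xc1}
#2 dst[0x12+4] := {0xd1,0xc9,0xc1,0x75}
#3 dst[0x17+7] := {0x8e,0xe3,0x1c,0xcf,0xa2,0x6a,0x22}
#4 dst[0x16+2] := {0xe6,0xd1}
#5 dst[0x01+7] := {0xe6,0xd1,0xe3,0x1c,0xcf,0xa2,0x6a}
query mem[0x19]=0x1c, mem[0x22]=0xf5, mem[0x04]=0x1c, mem[0x14]=0xc1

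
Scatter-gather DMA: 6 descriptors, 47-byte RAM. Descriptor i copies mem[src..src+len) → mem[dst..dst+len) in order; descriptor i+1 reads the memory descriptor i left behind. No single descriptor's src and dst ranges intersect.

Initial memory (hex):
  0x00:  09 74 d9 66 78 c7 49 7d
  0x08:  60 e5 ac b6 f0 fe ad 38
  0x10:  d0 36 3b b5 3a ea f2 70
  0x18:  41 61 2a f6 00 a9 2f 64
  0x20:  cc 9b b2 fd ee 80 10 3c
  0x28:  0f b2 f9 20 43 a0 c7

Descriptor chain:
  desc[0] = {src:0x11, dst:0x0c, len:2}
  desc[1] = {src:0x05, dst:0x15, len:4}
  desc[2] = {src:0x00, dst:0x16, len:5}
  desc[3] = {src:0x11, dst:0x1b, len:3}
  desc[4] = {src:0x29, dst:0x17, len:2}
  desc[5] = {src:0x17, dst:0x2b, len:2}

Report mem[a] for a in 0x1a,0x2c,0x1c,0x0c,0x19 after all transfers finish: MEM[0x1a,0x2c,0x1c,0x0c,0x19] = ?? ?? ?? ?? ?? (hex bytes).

MEM[0x1a,0x2c,0x1c,0x0c,0x19] = 78 f9 3b 36 66

D0: mem[0x0c..0x0d] <- [36 3b]
D1: mem[0x15..0x18] <- [c7 49 7d 60]
D2: mem[0x16..0x1a] <- [09 74 d9 66 78]
D3: mem[0x1b..0x1d] <- [36 3b b5]
D4: mem[0x17..0x18] <- [b2 f9]
D5: mem[0x2b..0x2c] <- [b2 f9]
query mem[0x1a]=0x78, mem[0x2c]=0xf9, mem[0x1c]=0x3b, mem[0x0c]=0x36, mem[0x19]=0x66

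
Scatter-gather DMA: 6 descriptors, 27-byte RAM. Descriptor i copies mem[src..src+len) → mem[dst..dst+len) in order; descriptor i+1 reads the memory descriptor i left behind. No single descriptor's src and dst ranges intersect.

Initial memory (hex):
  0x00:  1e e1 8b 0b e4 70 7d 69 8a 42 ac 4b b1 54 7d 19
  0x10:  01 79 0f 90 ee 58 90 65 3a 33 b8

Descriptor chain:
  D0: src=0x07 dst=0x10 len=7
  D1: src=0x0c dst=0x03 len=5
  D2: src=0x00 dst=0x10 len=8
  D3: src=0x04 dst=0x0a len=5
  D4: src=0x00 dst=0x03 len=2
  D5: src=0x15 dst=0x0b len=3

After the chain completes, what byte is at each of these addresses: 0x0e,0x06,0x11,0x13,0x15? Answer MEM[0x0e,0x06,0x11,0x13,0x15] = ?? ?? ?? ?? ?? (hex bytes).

MEM[0x0e,0x06,0x11,0x13,0x15] = 8a 19 e1 b1 7d

#0 dst[0x10+7] := {0x69,0x8a,0x42,0xac,0x4b,0xb1,0x54}
#1 dst[0x03+5] := {0xb1,0x54,0x7d,0x19,0x69}
#2 dst[0x10+8] := {0x1e,0xe1,0x8b,0xb1,0x54,0x7d,0x19,0x69}
#3 dst[0x0a+5] := {0x54,0x7d,0x19,0x69,0x8a}
#4 dst[0x03+2] := {0x1e,0xe1}
#5 dst[0x0b+3] := {0x7d,0x19,0x69}
query mem[0x0e]=0x8a, mem[0x06]=0x19, mem[0x11]=0xe1, mem[0x13]=0xb1, mem[0x15]=0x7d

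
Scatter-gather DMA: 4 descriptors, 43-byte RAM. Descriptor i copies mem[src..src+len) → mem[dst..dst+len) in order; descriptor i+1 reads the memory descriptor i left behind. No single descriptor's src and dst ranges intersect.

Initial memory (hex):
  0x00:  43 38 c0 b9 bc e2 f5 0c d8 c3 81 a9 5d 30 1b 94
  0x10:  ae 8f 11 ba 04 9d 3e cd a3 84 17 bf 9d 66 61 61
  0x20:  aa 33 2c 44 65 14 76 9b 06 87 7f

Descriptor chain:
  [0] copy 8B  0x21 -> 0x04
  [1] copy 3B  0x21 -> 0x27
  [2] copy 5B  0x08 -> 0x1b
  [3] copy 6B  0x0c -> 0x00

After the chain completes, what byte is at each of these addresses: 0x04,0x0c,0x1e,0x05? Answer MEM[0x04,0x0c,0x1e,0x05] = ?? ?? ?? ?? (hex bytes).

MEM[0x04,0x0c,0x1e,0x05] = ae 5d 06 8f

  after D0: wrote 8B at 0x04 = 332c446514769b06
  after D1: wrote 3B at 0x27 = 332c44
  after D2: wrote 5B at 0x1b = 14769b065d
  after D3: wrote 6B at 0x00 = 5d301b94ae8f
query mem[0x04]=0xae, mem[0x0c]=0x5d, mem[0x1e]=0x06, mem[0x05]=0x8f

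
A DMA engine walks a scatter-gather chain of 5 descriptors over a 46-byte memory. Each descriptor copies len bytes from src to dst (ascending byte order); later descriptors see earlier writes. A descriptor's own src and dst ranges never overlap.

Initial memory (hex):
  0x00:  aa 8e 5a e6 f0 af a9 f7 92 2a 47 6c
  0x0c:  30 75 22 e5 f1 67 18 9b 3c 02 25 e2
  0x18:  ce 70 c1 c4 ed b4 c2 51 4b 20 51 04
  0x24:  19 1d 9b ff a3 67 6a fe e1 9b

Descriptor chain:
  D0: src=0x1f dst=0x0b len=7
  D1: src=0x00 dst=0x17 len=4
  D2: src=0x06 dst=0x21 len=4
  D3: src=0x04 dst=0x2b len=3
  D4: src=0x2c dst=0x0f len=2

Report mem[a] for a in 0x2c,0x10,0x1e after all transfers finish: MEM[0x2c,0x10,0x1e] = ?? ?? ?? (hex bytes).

#0 dst[0x0b+7] := {0x51,0x4b,0x20,0x51,0x04,0x19,0x1d}
#1 dst[0x17+4] := {0xaa,0x8e,0x5a,0xe6}
#2 dst[0x21+4] := {0xa9,0xf7,0x92,0x2a}
#3 dst[0x2b+3] := {0xf0,0xaf,0xa9}
#4 dst[0x0f+2] := {0xaf,0xa9}
query mem[0x2c]=0xaf, mem[0x10]=0xa9, mem[0x1e]=0xc2

MEM[0x2c,0x10,0x1e] = af a9 c2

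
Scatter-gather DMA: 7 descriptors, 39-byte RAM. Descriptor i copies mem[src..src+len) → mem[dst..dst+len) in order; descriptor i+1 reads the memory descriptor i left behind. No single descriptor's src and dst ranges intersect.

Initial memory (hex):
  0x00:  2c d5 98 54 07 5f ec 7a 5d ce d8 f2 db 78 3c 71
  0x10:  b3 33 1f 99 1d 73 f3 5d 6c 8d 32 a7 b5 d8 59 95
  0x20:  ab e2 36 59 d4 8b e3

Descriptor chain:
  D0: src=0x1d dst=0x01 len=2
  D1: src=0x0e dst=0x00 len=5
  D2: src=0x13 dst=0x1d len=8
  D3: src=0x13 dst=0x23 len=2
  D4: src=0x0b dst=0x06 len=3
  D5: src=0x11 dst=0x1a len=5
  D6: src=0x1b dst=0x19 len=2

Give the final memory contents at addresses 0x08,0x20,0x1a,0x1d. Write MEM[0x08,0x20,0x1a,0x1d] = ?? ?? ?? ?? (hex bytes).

  after D0: wrote 2B at 0x01 = d859
  after D1: wrote 5B at 0x00 = 3c71b3331f
  after D2: wrote 8B at 0x1d = 991d73f35d6c8d32
  after D3: wrote 2B at 0x23 = 991d
  after D4: wrote 3B at 0x06 = f2db78
  after D5: wrote 5B at 0x1a = 331f991d73
  after D6: wrote 2B at 0x19 = 1f99
query mem[0x08]=0x78, mem[0x20]=0xf3, mem[0x1a]=0x99, mem[0x1d]=0x1d

MEM[0x08,0x20,0x1a,0x1d] = 78 f3 99 1d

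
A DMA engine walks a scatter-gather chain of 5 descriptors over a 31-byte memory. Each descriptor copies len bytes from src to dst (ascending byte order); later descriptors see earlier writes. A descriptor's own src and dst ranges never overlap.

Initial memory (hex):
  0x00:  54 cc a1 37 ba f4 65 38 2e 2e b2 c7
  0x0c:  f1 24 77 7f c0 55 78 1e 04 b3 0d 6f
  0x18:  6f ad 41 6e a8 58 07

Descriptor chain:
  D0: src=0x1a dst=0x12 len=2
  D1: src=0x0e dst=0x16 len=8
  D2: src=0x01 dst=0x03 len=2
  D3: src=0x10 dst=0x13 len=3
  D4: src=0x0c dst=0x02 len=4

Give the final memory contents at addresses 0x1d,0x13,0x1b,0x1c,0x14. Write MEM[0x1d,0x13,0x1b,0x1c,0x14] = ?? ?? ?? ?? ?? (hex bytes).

MEM[0x1d,0x13,0x1b,0x1c,0x14] = b3 c0 6e 04 55

  after D0: wrote 2B at 0x12 = 416e
  after D1: wrote 8B at 0x16 = 777fc055416e04b3
  after D2: wrote 2B at 0x03 = cca1
  after D3: wrote 3B at 0x13 = c05541
  after D4: wrote 4B at 0x02 = f124777f
query mem[0x1d]=0xb3, mem[0x13]=0xc0, mem[0x1b]=0x6e, mem[0x1c]=0x04, mem[0x14]=0x55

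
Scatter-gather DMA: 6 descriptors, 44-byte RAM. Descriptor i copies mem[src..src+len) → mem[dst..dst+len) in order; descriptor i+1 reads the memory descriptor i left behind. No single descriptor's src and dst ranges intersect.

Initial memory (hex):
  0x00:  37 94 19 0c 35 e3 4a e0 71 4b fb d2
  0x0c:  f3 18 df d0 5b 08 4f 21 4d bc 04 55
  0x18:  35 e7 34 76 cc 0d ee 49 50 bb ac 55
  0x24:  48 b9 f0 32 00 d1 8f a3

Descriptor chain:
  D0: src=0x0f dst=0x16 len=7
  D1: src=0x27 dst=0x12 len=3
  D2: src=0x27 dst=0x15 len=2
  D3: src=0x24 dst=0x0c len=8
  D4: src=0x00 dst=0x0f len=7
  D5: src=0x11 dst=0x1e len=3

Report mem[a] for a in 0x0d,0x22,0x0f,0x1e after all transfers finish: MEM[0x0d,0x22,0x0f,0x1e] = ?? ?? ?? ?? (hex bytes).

MEM[0x0d,0x22,0x0f,0x1e] = b9 ac 37 19

D0: mem[0x16..0x1c] <- [d0 5b 08 4f 21 4d bc]
D1: mem[0x12..0x14] <- [32 00 d1]
D2: mem[0x15..0x16] <- [32 00]
D3: mem[0x0c..0x13] <- [48 b9 f0 32 00 d1 8f a3]
D4: mem[0x0f..0x15] <- [37 94 19 0c 35 e3 4a]
D5: mem[0x1e..0x20] <- [19 0c 35]
query mem[0x0d]=0xb9, mem[0x22]=0xac, mem[0x0f]=0x37, mem[0x1e]=0x19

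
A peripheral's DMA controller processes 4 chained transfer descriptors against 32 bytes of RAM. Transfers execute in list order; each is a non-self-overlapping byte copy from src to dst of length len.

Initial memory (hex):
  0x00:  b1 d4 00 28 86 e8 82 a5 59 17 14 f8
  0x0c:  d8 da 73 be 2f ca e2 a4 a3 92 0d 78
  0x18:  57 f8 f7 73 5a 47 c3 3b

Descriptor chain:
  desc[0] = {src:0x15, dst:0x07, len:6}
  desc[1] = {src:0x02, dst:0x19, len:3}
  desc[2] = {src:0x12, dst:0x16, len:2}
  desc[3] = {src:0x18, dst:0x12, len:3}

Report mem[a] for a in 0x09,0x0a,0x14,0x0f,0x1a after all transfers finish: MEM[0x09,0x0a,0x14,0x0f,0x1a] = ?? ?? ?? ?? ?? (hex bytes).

  after D0: wrote 6B at 0x07 = 920d7857f8f7
  after D1: wrote 3B at 0x19 = 002886
  after D2: wrote 2B at 0x16 = e2a4
  after D3: wrote 3B at 0x12 = 570028
query mem[0x09]=0x78, mem[0x0a]=0x57, mem[0x14]=0x28, mem[0x0f]=0xbe, mem[0x1a]=0x28

MEM[0x09,0x0a,0x14,0x0f,0x1a] = 78 57 28 be 28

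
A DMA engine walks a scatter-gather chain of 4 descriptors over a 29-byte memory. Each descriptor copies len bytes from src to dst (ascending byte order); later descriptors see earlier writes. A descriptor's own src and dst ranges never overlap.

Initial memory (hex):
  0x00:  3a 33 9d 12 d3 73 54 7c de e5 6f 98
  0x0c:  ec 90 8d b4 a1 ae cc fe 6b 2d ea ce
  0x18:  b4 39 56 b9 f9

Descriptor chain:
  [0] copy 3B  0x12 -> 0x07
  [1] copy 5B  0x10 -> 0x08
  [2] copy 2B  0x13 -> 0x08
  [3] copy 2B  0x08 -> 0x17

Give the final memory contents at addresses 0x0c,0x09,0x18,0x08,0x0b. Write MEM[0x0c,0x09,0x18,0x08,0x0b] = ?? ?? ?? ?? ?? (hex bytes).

  after D0: wrote 3B at 0x07 = ccfe6b
  after D1: wrote 5B at 0x08 = a1aeccfe6b
  after D2: wrote 2B at 0x08 = fe6b
  after D3: wrote 2B at 0x17 = fe6b
query mem[0x0c]=0x6b, mem[0x09]=0x6b, mem[0x18]=0x6b, mem[0x08]=0xfe, mem[0x0b]=0xfe

MEM[0x0c,0x09,0x18,0x08,0x0b] = 6b 6b 6b fe fe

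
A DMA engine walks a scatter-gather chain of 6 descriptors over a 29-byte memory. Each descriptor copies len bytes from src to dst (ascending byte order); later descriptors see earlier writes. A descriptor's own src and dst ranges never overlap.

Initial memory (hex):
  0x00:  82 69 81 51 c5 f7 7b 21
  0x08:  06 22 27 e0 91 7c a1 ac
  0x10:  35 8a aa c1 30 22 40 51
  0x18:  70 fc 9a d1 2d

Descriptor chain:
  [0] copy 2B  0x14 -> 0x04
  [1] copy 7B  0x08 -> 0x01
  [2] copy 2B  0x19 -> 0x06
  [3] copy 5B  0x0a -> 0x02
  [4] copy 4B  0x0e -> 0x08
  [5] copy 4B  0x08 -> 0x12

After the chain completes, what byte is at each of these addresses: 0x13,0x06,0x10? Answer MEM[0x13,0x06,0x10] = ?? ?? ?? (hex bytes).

D0: mem[0x04..0x05] <- [30 22]
D1: mem[0x01..0x07] <- [06 22 27 e0 91 7c a1]
D2: mem[0x06..0x07] <- [fc 9a]
D3: mem[0x02..0x06] <- [27 e0 91 7c a1]
D4: mem[0x08..0x0b] <- [a1 ac 35 8a]
D5: mem[0x12..0x15] <- [a1 ac 35 8a]
query mem[0x13]=0xac, mem[0x06]=0xa1, mem[0x10]=0x35

MEM[0x13,0x06,0x10] = ac a1 35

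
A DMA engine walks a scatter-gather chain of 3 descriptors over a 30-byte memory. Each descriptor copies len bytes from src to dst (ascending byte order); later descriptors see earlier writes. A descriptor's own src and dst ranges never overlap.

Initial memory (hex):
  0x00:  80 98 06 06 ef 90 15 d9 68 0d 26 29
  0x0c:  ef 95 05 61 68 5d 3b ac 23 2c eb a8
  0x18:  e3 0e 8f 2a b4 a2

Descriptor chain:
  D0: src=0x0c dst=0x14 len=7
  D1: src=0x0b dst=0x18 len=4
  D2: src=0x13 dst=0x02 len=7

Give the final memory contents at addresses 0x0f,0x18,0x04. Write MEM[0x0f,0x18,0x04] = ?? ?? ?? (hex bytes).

MEM[0x0f,0x18,0x04] = 61 29 95

  after D0: wrote 7B at 0x14 = ef950561685d3b
  after D1: wrote 4B at 0x18 = 29ef9505
  after D2: wrote 7B at 0x02 = acef95056129ef
query mem[0x0f]=0x61, mem[0x18]=0x29, mem[0x04]=0x95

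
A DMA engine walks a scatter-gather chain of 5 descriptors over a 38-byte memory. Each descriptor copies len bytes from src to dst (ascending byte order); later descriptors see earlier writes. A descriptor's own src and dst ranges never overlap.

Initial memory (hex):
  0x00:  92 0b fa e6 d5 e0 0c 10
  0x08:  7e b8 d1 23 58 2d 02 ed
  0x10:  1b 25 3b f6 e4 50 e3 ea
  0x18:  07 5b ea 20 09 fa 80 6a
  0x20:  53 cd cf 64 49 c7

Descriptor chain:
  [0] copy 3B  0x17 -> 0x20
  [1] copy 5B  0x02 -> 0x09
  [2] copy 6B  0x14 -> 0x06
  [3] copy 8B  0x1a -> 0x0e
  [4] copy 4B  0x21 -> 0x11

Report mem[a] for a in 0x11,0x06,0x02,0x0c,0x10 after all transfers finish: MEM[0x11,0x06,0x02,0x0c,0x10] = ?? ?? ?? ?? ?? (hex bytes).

  after D0: wrote 3B at 0x20 = ea075b
  after D1: wrote 5B at 0x09 = fae6d5e00c
  after D2: wrote 6B at 0x06 = e450e3ea075b
  after D3: wrote 8B at 0x0e = ea2009fa806aea07
  after D4: wrote 4B at 0x11 = 075b6449
query mem[0x11]=0x07, mem[0x06]=0xe4, mem[0x02]=0xfa, mem[0x0c]=0xe0, mem[0x10]=0x09

MEM[0x11,0x06,0x02,0x0c,0x10] = 07 e4 fa e0 09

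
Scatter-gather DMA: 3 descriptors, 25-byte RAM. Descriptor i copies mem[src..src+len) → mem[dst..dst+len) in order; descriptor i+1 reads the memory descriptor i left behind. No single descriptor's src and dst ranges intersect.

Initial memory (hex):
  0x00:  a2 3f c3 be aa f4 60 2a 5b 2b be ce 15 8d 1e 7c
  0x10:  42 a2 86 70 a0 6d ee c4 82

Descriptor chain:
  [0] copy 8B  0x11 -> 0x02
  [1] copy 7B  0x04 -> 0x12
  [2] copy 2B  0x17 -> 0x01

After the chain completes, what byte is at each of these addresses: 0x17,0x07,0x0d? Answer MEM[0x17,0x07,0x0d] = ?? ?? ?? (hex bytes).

MEM[0x17,0x07,0x0d] = 82 ee 8d

D0: mem[0x02..0x09] <- [a2 86 70 a0 6d ee c4 82]
D1: mem[0x12..0x18] <- [70 a0 6d ee c4 82 be]
D2: mem[0x01..0x02] <- [82 be]
query mem[0x17]=0x82, mem[0x07]=0xee, mem[0x0d]=0x8d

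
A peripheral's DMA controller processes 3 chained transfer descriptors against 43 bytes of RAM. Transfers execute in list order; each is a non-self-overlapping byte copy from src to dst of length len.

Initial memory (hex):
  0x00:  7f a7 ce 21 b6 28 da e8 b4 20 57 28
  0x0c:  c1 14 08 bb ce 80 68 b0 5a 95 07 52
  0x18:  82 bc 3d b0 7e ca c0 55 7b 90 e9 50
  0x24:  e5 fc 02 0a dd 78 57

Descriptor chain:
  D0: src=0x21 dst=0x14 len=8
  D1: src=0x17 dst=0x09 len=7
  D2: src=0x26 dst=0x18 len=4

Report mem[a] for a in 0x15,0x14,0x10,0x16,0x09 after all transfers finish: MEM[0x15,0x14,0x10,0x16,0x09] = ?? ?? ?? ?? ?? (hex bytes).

MEM[0x15,0x14,0x10,0x16,0x09] = e9 90 ce 50 e5

[0] 0x21->0x14 len=8 : 90 e9 50 e5 fc 02 0a dd
[1] 0x17->0x09 len=7 : e5 fc 02 0a dd 7e ca
[2] 0x26->0x18 len=4 : 02 0a dd 78
query mem[0x15]=0xe9, mem[0x14]=0x90, mem[0x10]=0xce, mem[0x16]=0x50, mem[0x09]=0xe5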